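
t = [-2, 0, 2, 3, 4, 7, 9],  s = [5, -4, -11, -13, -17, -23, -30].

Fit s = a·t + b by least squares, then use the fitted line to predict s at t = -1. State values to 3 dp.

Forming AᵀA = [[163, 23]; [23, 7]] and Aᵀs = [-570, -93]ᵀ gives AᵀA·[a, b]ᵀ = Aᵀs.
Determinant 163·7 − 23² = 612.
a = ((-570)·7 − 23·(-93))/612 = -617/204; b = (163·(-93) − 23·(-570))/612 = -683/204.
At t = -1: ŝ = (-617/204)·(-1) + (-683/204)·(1) = -11/34.

ŝ = -0.324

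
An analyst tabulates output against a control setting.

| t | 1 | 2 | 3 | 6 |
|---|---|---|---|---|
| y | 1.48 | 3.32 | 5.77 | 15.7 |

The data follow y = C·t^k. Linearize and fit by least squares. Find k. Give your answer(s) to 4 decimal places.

k = 1.3202

Let Y = ln y. Fitting Y = k·ln t + ln C by least squares:
Σln t = 3.5835, Σ(ln t)² = 4.8978, Σln y = 6.0983, Σln t·ln y = 7.6912.
Equations: 4.8978·k + 3.5835·ln C = 7.6912;  3.5835·k + 4·ln C = 6.0983.
Slope k = (n·Σln t·ln y − Σln t·Σln y)/(n·Σ(ln t)² − (Σln t)²) = (4·7.6912 − 3.5835·6.0983)/6.7496 = 1.32024; ln C = (Σln y − k·Σln t)/n = 0.34181.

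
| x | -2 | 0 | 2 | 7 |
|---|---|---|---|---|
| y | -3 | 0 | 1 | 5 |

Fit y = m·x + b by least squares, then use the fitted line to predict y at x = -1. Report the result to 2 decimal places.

Entries of AᵀA: Σx·x = 57, Σx = 7, Σ1 = 4.
Moment sums: Σx·y = 43, Σy = 3.
AᵀA·[m, b]ᵀ = Aᵀy becomes [[57, 7]; [7, 4]]·[m, b]ᵀ = [43, 3]ᵀ.
Eliminating b: 4·(row 1) − 7·(row 2) gives 179·m = 4·43 − 7·3 = 151, so m = 151/179.
Then b = (3 − 7·(151/179))/4 = -130/179.
At x = -1: ŷ = (151/179)·(-1) + (-130/179)·(1) = -281/179.

ŷ = -1.57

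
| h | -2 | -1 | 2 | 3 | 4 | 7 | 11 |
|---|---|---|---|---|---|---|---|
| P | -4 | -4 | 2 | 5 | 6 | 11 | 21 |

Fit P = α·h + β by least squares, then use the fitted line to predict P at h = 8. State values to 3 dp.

Normal-equation sums: Σh·h = 204, Σh = 24, Σ1 = 7.
Right-hand side: Σh·P = 363, ΣP = 37.
Normal equations: [[204, 24]; [24, 7]]·[α, β]ᵀ = [363, 37]ᵀ.
Eliminating β: 7·(row 1) − 24·(row 2) gives 852·α = 7·363 − 24·37 = 1653, so α = 551/284.
Then β = (37 − 24·(551/284))/7 = -97/71.
At h = 8: P̂ = (551/284)·(8) + (-97/71)·(1) = 1005/71.

P̂ = 14.155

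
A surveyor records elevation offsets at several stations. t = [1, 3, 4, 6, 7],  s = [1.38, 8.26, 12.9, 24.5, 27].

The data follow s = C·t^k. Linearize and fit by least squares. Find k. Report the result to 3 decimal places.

k = 1.560

Linearized form: ln s = k·ln t + ln C. From the 5 transformed points,
Sums: Σln t = 6.2226, Σ(ln t)² = 10.1257, Σln s = 11.4852, Σln t·ln s = 18.0094.
Normal system: [[10.1257, 6.2226]; [6.2226, 5]]·[k, ln C]ᵀ = [18.0094, 11.4852]ᵀ.
Δ = 10.1257·5 − (6.2226)² = 11.9082; k = (18.0094·5 − 6.2226·11.4852)/11.9082 = 1.56019, ln C = (10.1257·11.4852 − 6.2226·18.0094)/11.9082 = 0.35537.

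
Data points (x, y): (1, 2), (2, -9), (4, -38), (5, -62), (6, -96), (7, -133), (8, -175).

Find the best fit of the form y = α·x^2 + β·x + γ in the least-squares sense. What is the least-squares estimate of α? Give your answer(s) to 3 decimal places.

α = -3.014

With design matrix A, AᵀA = [[8691, 1269, 195]; [1269, 195, 33]; [195, 33, 7]] and Aᵀy = [-23365, -3385, -511]ᵀ.
Inverting the 3×3 Gram matrix, [α, β, γ]ᵀ = [-5443/1806, 1786/903, 983/602]ᵀ.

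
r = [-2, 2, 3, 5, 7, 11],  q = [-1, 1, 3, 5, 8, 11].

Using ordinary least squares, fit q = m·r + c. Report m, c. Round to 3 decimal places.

m = 0.987, c = 0.225

Compute the Gram sums: Σr·r = 212, Σr = 26, Σ1 = 6.
Right-hand side: Σr·q = 215, Σq = 27.
So AᵀA·[m, c]ᵀ = Aᵀq: [[212, 26]; [26, 6]]·[m, c]ᵀ = [215, 27]ᵀ.
Eliminating c: 6·(row 1) − 26·(row 2) gives 596·m = 6·215 − 26·27 = 588, so m = 147/149.
Then c = (27 − 26·(147/149))/6 = 67/298.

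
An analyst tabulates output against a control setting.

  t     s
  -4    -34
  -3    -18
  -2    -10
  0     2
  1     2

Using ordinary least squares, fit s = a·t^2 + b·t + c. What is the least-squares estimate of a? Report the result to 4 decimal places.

a = -1.7273

MᵀM·[a, b, c]ᵀ = Mᵀs reads: 354·a + (-98)·b + 30·c = -744;  (-98)·a + 30·b + (-8)·c = 212;  30·a + (-8)·b + 5·c = -58.
(Σt^2·t^2 = 354, Σt^2·t = -98, Σt^2 = 30, Σt·t = 30, Σt = -8, Σ1 = 5, Σt^2·s = -744, Σt·s = 212, Σs = -58.)
Solving the 3×3 system (Gaussian elimination) gives a = -19/11, b = 21/11, c = 20/11.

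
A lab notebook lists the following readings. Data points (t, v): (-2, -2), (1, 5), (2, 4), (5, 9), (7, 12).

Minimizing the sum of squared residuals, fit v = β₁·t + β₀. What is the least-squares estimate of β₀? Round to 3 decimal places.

Compute the Gram sums: Σt·t = 83, Σt = 13, Σ1 = 5.
Moment sums: Σt·v = 146, Σv = 28.
Δ = 83·5 − 13² = 246.
β₁ = (146·5 − 13·28)/246 = 61/41; β₀ = (83·28 − 13·146)/246 = 71/41.

β₀ = 1.732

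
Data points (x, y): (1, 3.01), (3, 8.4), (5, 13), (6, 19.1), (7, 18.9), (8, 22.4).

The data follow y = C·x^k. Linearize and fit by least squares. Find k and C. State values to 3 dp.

Taking logs, ln y = k·ln x + ln C, so regress ln y on ln x.
Over the data: Σln x = 8.5252, Σ(ln x)² = 15.1183, Σln y = 14.7930, Σln x·ln y = 23.9358.
Normal system: [[15.1183, 8.5252]; [8.5252, 6]]·[k, ln C]ᵀ = [23.9358, 14.7930]ᵀ.
Solving (det = 18.0313): k = 0.97064, ln C = 1.08636, so C = exp(1.08636) = 2.96348.

k = 0.971, C = 2.963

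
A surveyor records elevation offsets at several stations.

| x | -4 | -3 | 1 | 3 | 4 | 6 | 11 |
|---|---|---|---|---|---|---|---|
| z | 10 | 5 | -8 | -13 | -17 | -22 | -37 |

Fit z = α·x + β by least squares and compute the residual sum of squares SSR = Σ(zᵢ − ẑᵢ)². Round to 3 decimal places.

SSR = 4.955

Entries of MᵀM: Σx·x = 208, Σx = 18, Σ1 = 7.
And Σx·z = -709, Σz = -82.
Δ = 208·7 − 18² = 1132.
α = ((-709)·7 − 18·(-82))/1132 = -3487/1132; β = (208·(-82) − 18·(-709))/1132 = -2147/566.
Residuals: 833/566, -507/1132, -1275/1132, 39/1132, -501/566, 78/283, 767/1132; SSR = 5609/1132.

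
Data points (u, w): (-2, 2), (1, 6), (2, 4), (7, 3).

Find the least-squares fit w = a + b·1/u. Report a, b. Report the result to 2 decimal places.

The normal equations are: 4·a + (8/7)·b = 15;  (8/7)·a + (149/98)·b = 52/7.
(Σ1 = 4, Σ1/u = 8/7, Σ1/u·1/u = 149/98, Σw = 15, Σ1/u·w = 52/7.)
det = 4·(149/98) − (8/7)² = 234/49.
a = (15·(149/98) − (8/7)·(52/7))/(234/49) = 1403/468; b = (4·(52/7) − (8/7)·15)/(234/49) = 308/117.

a = 3.00, b = 2.63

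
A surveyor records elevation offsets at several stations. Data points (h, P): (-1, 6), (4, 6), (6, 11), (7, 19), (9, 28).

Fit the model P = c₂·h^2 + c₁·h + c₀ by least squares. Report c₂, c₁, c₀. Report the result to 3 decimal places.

Setting ∂/∂c₂ … = 0 gives: 10515·c₂ + 1351·c₁ + 183·c₀ = 3697;  1351·c₂ + 183·c₁ + 25·c₀ = 469;  183·c₂ + 25·c₁ + 5·c₀ = 70.
Inverting the 3×3 Gram matrix, [c₂, c₁, c₀]ᵀ = [34865/78254, -101533/78254, 14871/3557]ᵀ.

c₂ = 0.446, c₁ = -1.297, c₀ = 4.181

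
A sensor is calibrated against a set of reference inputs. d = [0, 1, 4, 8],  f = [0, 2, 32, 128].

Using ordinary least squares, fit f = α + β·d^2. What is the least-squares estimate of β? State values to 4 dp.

β = 2.0000

The normal equations are: 4·α + 81·β = 162;  81·α + 4353·β = 8706.
Determinant 4·4353 − 81² = 10851.
α = (162·4353 − 81·8706)/10851 = 0; β = (4·8706 − 81·162)/10851 = 2.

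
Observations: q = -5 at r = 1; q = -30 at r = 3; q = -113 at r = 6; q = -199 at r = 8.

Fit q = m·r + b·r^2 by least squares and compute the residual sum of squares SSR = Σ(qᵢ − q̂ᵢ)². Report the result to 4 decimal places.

Sums needed: Σr·r = 110, Σr·r^2 = 756, Σr^2·r^2 = 5474.
And Σr·q = -2365, Σr^2·q = -17079.
Normal equations: [[110, 756]; [756, 5474]]·[m, b]ᵀ = [-2365, -17079]ᵀ.
Eliminating b: 5474·(row 1) − 756·(row 2) gives 30604·m = 5474·(-2365) − 756·(-17079) = -34286, so m = -2449/2186.
Then b = ((-17079) − 756·(-2449/2186))/5474 = -45375/15302.
Residuals: -6996/7651, 372/7651, 3616/7651, -1977/7651; SSR = 8635/7651.

SSR = 1.1286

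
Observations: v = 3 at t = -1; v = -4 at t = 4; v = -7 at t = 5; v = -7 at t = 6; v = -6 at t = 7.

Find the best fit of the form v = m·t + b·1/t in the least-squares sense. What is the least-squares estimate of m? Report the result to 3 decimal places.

XᵀX·[m, b]ᵀ = Xᵀv reads: 127·m + 5·b = -138;  5·m + (202981/176400)·b = -1559/210.
Eliminating b: (202981/176400)·(row 1) − 5·(row 2) gives (21368587/176400)·m = (202981/176400)·(-138) − 5·(-1559/210) = -1192421/9800, so m = -21463578/21368587.
Then b = ((-1559/210) − 5·(-21463578/21368587))/(202981/176400) = -44598120/21368587.

m = -1.004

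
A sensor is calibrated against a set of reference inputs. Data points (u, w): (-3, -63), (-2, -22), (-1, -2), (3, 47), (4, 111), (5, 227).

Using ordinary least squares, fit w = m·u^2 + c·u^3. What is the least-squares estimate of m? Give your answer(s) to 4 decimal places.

m = -1.0168

Sums needed: Σu^2·u^2 = 1060, Σu^2·u^3 = 4116, Σu^3·u^3 = 21244.
Right-hand side: Σu^2·w = 7217, Σu^3·w = 38627.
Normal equations: [[1060, 4116]; [4116, 21244]]·[m, c]ᵀ = [7217, 38627]ᵀ.
Δ = 1060·21244 − 4116² = 5577184.
m = (7217·21244 − 4116·38627)/5577184 = -177212/174287; c = (1060·38627 − 4116·7217)/5577184 = 1404931/697148.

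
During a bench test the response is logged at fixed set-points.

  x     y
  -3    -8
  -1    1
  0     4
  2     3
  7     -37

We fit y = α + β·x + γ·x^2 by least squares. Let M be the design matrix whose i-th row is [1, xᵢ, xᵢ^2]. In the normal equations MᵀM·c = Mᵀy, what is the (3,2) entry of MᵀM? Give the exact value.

323

Row 3 ↔ basis x^2, column 2 ↔ basis x, so (MᵀM)_{3,2} = Σᵢ (x^2)·(x) = (9)·(-3) + (1)·(-1) + (0)·(0) + (4)·(2) + (49)·(7) = 323.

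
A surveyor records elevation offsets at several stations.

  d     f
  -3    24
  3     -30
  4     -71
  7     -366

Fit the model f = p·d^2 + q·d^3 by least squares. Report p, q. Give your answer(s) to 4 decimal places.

Forming XᵀX = [[2819, 17831]; [17831, 123203]] and Xᵀf = [-19124, -131540]ᵀ gives XᵀX·[p, q]ᵀ = Xᵀf.
Eliminating q: 123203·(row 1) − 17831·(row 2) gives 29364696·p = 123203·(-19124) − 17831·(-131540) = -10644432, so p = -443518/1223529.
Then q = ((-131540) − 17831·(-443518/1223529))/123203 = -1242134/1223529.

p = -0.3625, q = -1.0152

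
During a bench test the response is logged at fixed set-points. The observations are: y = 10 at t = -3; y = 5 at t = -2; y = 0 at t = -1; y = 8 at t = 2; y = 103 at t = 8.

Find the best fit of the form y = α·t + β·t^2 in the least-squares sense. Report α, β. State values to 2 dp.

Compute the Gram sums: Σt·t = 82, Σt·t^2 = 484, Σt^2·t^2 = 4210.
Moment sums: Σt·y = 800, Σt^2·y = 6734.
AᵀA·[α, β]ᵀ = Aᵀy becomes [[82, 484]; [484, 4210]]·[α, β]ᵀ = [800, 6734]ᵀ.
det = 82·4210 − 484² = 110964.
α = (800·4210 − 484·6734)/110964 = 9062/9247; β = (82·6734 − 484·800)/110964 = 13749/9247.

α = 0.98, β = 1.49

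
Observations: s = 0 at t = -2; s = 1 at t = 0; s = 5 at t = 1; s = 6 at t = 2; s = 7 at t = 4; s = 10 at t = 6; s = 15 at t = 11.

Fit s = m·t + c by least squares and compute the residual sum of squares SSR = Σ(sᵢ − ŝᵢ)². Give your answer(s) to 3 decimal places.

Forming AᵀA = [[182, 22]; [22, 7]] and Aᵀs = [270, 44]ᵀ gives AᵀA·[m, c]ᵀ = Aᵀs.
det = 182·7 − 22² = 790.
m = (270·7 − 22·44)/790 = 461/395; c = (182·44 − 22·270)/790 = 1034/395.
Residuals: -112/395, -639/395, 96/79, 414/395, -113/395, 30/79, -36/79; SSR = 2254/395.

SSR = 5.706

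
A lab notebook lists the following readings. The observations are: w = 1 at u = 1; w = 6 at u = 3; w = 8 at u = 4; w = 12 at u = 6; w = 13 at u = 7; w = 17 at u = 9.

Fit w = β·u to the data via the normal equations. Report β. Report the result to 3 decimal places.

Normal-equation sums: Σu·u = 192.
For Aᵀw: Σu·w = 367.
So AᵀA·[β]ᵀ = Aᵀw: [[192]]·[β]ᵀ = [367]ᵀ.
Hence β = 367 / 192 ≈ 1.91146.

β = 1.911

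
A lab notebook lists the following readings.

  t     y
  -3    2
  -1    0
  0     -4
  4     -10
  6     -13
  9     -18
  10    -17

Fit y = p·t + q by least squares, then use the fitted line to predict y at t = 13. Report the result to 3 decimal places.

Forming MᵀM = [[243, 25]; [25, 7]] and Mᵀy = [-456, -60]ᵀ gives MᵀM·[p, q]ᵀ = Mᵀy.
Determinant 243·7 − 25² = 1076.
p = ((-456)·7 − 25·(-60))/1076 = -423/269; q = (243·(-60) − 25·(-456))/1076 = -795/269.
At t = 13: ŷ = (-423/269)·(13) + (-795/269)·(1) = -6294/269.

ŷ = -23.398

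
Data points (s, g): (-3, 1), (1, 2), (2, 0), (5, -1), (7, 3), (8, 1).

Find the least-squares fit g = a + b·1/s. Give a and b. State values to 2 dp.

From the data, Σ1 = 6, Σ1/s = 1373/840, Σ1/s·1/s = 1014049/705600.
Moment sums: Σg = 6, Σ1/s·g = 1697/840.
Eliminating b: (1014049/705600)·(row 1) − (1373/840)·(row 2) gives (839833/141120)·a = (1014049/705600)·6 − (1373/840)·(1697/840) = 3754313/705600, so a = 3754313/4199165.
Then b = ((1697/840) − (1373/840)·(3754313/4199165))/(1014049/705600) = 326592/839833.

a = 0.89, b = 0.39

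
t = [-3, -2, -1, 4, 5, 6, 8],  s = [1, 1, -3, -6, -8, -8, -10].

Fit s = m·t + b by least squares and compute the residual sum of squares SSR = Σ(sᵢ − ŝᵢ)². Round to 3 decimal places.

Compute the Gram sums: Σt·t = 155, Σt = 17, Σ1 = 7.
Moment sums: Σt·s = -194, Σs = -33.
Eliminating b: 7·(row 1) − 17·(row 2) gives 796·m = 7·(-194) − 17·(-33) = -797, so m = -797/796.
Then b = ((-33) − 17·(-797/796))/7 = -1817/796.
Residuals: 111/398, 1019/796, -342/199, 229/796, -283/398, 231/796, 233/796; SSR = 4321/796.

SSR = 5.428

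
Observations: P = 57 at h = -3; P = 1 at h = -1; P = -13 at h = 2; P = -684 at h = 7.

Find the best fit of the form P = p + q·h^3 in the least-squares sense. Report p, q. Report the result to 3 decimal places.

XᵀX·[p, q]ᵀ = XᵀP reads: 4·p + 323·q = -639;  323·p + 118443·q = -236256.
Δ = 4·118443 − 323² = 369443.
p = ((-639)·118443 − 323·(-236256))/369443 = 625611/369443; q = (4·(-236256) − 323·(-639))/369443 = -738627/369443.

p = 1.693, q = -1.999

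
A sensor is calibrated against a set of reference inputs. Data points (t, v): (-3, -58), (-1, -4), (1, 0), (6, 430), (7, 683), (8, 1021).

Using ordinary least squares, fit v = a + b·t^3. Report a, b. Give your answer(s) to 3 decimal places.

Compute the Gram sums: Σ1 = 6, Σt^3 = 1044, Σt^3·t^3 = 427180.
And Σv = 2072, Σt^3·v = 851471.
XᵀX·[a, b]ᵀ = Xᵀv becomes [[6, 1044]; [1044, 427180]]·[a, b]ᵀ = [2072, 851471]ᵀ.
det = 6·427180 − 1044² = 1473144.
a = (2072·427180 − 1044·851471)/1473144 = -954691/368286; b = (6·851471 − 1044·2072)/1473144 = 490943/245524.

a = -2.592, b = 2.000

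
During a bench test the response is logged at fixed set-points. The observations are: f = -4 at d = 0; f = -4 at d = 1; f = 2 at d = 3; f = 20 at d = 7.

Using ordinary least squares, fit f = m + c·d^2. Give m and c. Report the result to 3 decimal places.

Normal-equation sums: Σ1 = 4, Σd^2 = 59, Σd^2·d^2 = 2483.
And Σf = 14, Σd^2·f = 994.
XᵀX·[m, c]ᵀ = Xᵀf becomes [[4, 59]; [59, 2483]]·[m, c]ᵀ = [14, 994]ᵀ.
det = 4·2483 − 59² = 6451.
m = (14·2483 − 59·994)/6451 = -23884/6451; c = (4·994 − 59·14)/6451 = 3150/6451.

m = -3.702, c = 0.488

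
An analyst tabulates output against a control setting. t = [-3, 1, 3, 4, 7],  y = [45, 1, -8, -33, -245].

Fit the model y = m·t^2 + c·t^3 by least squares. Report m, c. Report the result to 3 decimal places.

Compute the Gram sums: Σt^2·t^2 = 2820, Σt^2·t^3 = 17832, Σt^3·t^3 = 123204.
Right-hand side: Σt^2·y = -12199, Σt^3·y = -87577.
Eliminating c: 123204·(row 1) − 17832·(row 2) gives 29455056·m = 123204·(-12199) − 17832·(-87577) = 58707468, so m = 1630763/818196.
Then c = ((-87577) − 17832·(1630763/818196))/123204 = -817627/818196.

m = 1.993, c = -0.999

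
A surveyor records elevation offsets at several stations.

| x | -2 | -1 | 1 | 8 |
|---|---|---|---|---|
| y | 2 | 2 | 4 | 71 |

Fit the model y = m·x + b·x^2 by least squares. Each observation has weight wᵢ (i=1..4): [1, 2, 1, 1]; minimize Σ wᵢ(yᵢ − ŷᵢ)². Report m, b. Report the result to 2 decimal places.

m = 0.69, b = 1.02

The normal equations are: 71·m + 503·b = 564;  503·m + 4115·b = 4560.
Eliminating b: 4115·(row 1) − 503·(row 2) gives 39156·m = 4115·564 − 503·4560 = 27180, so m = 2265/3263.
Then b = (4560 − 503·(2265/3263))/4115 = 3339/3263.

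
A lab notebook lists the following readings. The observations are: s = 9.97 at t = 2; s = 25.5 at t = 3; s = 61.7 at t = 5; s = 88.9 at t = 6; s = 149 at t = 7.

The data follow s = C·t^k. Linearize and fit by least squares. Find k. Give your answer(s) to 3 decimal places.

Taking logs, ln s = k·ln t + ln C, so regress ln s on ln t.
Σln t = 7.1389, Σ(ln t)² = 11.2747, Σln s = 19.1520, Σln t·ln s = 29.5643.
Normal system: [[11.2747, 7.1389]; [7.1389, 5]]·[k, ln C]ᵀ = [29.5643, 19.1520]ᵀ.
Δ = 11.2747·5 − (7.1389)² = 5.4099; k = (29.5643·5 − 7.1389·19.1520)/5.4099 = 2.05144, ln C = (11.2747·19.1520 − 7.1389·29.5643)/5.4099 = 0.90140.

k = 2.051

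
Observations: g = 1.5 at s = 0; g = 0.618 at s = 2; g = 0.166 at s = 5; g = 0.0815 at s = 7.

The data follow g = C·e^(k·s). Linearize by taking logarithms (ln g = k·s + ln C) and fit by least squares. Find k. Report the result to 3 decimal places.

Let Y = ln g. Fitting Y = k·s + ln C by least squares:
Σs = 14.0000, Σ(s)² = 78.0000, Σln g = -4.3787, Σs·ln g = -27.4914.
Equations: 78.0000·k + 14.0000·ln C = -27.4914;  14.0000·k + 4·ln C = -4.3787.
Δ = 78.0000·4 − (14.0000)² = 116.0000; k = (-27.4914·4 − 14.0000·-4.3787)/116.0000 = -0.41951, ln C = (78.0000·-4.3787 − 14.0000·-27.4914)/116.0000 = 0.37362.

k = -0.420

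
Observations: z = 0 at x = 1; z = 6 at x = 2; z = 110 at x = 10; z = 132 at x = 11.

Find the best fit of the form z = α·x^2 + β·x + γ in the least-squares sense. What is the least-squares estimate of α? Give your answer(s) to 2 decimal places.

α = 0.89

With design matrix A, AᵀA = [[24658, 2340, 226]; [2340, 226, 24]; [226, 24, 4]] and Aᵀz = [26996, 2564, 248]ᵀ.
Solving the 3×3 system (Gaussian elimination) gives α = 8/9, β = 302/123, γ = -1090/369.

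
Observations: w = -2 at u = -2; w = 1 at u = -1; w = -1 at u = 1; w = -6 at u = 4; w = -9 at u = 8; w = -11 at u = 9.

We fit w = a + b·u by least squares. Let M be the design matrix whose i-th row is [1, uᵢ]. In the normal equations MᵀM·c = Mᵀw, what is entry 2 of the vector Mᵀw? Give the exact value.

Entry 2 ↔ basis u, so (Mᵀw)_{2} = Σᵢ (u)·wᵢ = (-2)·(-2) + (-1)·(1) + (1)·(-1) + (4)·(-6) + (8)·(-9) + (9)·(-11) = -193.

-193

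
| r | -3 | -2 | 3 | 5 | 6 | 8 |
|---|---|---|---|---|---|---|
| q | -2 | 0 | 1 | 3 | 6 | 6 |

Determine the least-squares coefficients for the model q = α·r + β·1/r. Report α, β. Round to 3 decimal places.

α = 0.874, β = -3.405

Compute the Gram sums: Σr·r = 147, Σr·1/r = 6, Σ1/r·1/r = 889/1600.
Moment sums: Σr·q = 108, Σ1/r·q = 67/20.
MᵀM·[α, β]ᵀ = Mᵀq becomes [[147, 6]; [6, 889/1600]]·[α, β]ᵀ = [108, 67/20]ᵀ.
Determinant 147·(889/1600) − 6² = 73083/1600.
α = (108·(889/1600) − 6·(67/20))/(73083/1600) = 1252/1433; β = (147·(67/20) − 6·108)/(73083/1600) = -4880/1433.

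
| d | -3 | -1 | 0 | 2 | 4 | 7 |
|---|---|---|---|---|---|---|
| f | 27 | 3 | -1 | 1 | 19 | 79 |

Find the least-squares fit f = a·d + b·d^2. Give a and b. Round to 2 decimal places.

a = -3.03, b = 2.03

Compute the Gram sums: Σd·d = 79, Σd·d^2 = 387, Σd^2·d^2 = 2755.
Moment sums: Σd·f = 547, Σd^2·f = 4425.
Normal equations: [[79, 387]; [387, 2755]]·[a, b]ᵀ = [547, 4425]ᵀ.
Eliminating b: 2755·(row 1) − 387·(row 2) gives 67876·a = 2755·547 − 387·4425 = -205490, so a = -102745/33938.
Then b = (4425 − 387·(-102745/33938))/2755 = 68943/33938.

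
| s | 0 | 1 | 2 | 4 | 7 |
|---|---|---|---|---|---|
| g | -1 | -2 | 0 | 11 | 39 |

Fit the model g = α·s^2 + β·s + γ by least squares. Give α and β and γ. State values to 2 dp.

α = 0.95, β = -0.86, γ = -1.55

Entries of XᵀX: Σs^2·s^2 = 2674, Σs^2·s = 416, Σs^2 = 70, Σs·s = 70, Σs = 14, Σ1 = 5.
And Σs^2·g = 2085, Σs·g = 315, Σg = 47.
Inverting the 3×3 Gram matrix, [α, β, γ]ᵀ = [21/22, -19/22, -17/11]ᵀ.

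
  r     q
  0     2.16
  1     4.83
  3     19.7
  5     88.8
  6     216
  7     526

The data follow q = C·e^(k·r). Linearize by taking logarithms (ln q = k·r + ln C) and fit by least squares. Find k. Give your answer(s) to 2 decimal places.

Let Y = ln q. Fitting Y = k·r + ln C by least squares:
AᵀA = [[120.0000, 22.0000]; [22.0000, 6]], rhs = [109.0574, 21.4525]ᵀ  (here Σr = 22.0000, Σ(r)² = 120.0000, Σln q = 21.4525, Σr·ln q = 109.0574).
Slope k = (n·Σr·ln q − Σr·Σln q)/(n·Σ(r)² − (Σr)²) = (6·109.0574 − 22.0000·21.4525)/236.0000 = 0.77283; ln C = (Σln q − k·Σr)/n = 0.74170.

k = 0.77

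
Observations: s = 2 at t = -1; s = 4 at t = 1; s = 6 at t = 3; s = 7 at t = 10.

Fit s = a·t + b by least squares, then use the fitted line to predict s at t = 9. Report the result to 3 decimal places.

ŝ = 7.113

The normal equations are: 111·a + 13·b = 90;  13·a + 4·b = 19.
Eliminating b: 4·(row 1) − 13·(row 2) gives 275·a = 4·90 − 13·19 = 113, so a = 113/275.
Then b = (19 − 13·(113/275))/4 = 939/275.
At t = 9: ŝ = (113/275)·(9) + (939/275)·(1) = 1956/275.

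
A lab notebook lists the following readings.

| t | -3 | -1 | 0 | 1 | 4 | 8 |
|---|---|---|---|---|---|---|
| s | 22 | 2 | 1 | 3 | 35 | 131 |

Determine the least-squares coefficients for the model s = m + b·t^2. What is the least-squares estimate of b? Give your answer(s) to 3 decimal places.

b = 2.031

Setting ∂/∂m … = 0 gives: 6·m + 91·b = 194;  91·m + 4435·b = 9147.
Δ = 6·4435 − 91² = 18329.
m = (194·4435 − 91·9147)/18329 = 28013/18329; b = (6·9147 − 91·194)/18329 = 37228/18329.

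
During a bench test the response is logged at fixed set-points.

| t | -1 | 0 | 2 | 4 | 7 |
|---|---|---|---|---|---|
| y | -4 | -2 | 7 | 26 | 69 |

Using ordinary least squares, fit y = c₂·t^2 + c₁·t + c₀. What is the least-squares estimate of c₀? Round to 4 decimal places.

c₀ = -2.2691

Sums needed: Σt^2·t^2 = 2674, Σt^2·t = 414, Σt^2 = 70, Σt·t = 70, Σt = 12, Σ1 = 5.
Moment sums: Σt^2·y = 3821, Σt·y = 605, Σy = 96.
XᵀX·[c₂, c₁, c₀]ᵀ = Xᵀy becomes [[2674, 414, 70]; [414, 70, 12]; [70, 12, 5]]·[c₂, c₁, c₀]ᵀ = [3821, 605, 96]ᵀ.
Solving the 3×3 system (Gaussian elimination) gives c₂ = 238/223, c₁ = 1213/446, c₀ = -506/223.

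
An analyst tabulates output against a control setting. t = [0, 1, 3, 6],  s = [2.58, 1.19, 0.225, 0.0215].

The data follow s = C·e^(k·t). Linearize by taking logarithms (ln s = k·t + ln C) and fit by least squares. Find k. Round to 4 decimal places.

k = -0.8007

Linearized form: ln s = k·t + ln C. From the 4 transformed points,
XᵀX = [[46.0000, 10.0000]; [10.0000, 4]], rhs = [-27.3392, -4.2096]ᵀ  (here Σt = 10.0000, Σ(t)² = 46.0000, Σln s = -4.2096, Σt·ln s = -27.3392).
Solving (det = 84.0000): k = -0.80072, ln C = 0.94940.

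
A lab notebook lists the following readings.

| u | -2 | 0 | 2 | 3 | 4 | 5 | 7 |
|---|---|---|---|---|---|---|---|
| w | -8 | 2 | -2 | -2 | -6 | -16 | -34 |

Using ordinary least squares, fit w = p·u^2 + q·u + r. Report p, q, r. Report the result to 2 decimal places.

p = -0.98, q = 1.94, r = 0.35

Setting ∂/∂p … = 0 gives: 3395·p + 559·q + 107·r = -2220;  559·p + 107·q + 19·r = -336;  107·p + 19·q + 7·r = -66.
(Σu^2·u^2 = 3395, Σu^2·u = 559, Σu^2 = 107, Σu·u = 107, Σu = 19, Σ1 = 7, Σu^2·w = -2220, Σu·w = -336, Σw = -66.)
Inverting the 3×3 Gram matrix, [p, q, r]ᵀ = [-7293/7406, 14379/7406, 57/161]ᵀ.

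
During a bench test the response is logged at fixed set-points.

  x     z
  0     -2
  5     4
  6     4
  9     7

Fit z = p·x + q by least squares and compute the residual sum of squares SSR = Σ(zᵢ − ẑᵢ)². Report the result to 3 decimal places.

SSR = 0.750

With design matrix A, AᵀA = [[142, 20]; [20, 4]] and Aᵀz = [107, 13]ᵀ.
Δ = 142·4 − 20² = 168.
p = (107·4 − 20·13)/168 = 1; q = (142·13 − 20·107)/168 = -7/4.
Residuals: -1/4, 3/4, -1/4, -1/4; SSR = 3/4.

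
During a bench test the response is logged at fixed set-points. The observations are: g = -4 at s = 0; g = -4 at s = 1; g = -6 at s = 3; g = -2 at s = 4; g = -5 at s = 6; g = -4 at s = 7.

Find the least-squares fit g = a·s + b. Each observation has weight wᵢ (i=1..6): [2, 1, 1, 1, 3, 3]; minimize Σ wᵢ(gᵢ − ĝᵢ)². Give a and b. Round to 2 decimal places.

a = -0.04, b = -4.10

Compute the Gram sums: Σwᵢ·s·s = 281, Σwᵢ·s = 47, Σwᵢ·1 = 11.
Moment sums: Σwᵢ·s·g = -204, Σwᵢ·g = -47.
So XᵀWX·[a, b]ᵀ = XᵀWg: [[281, 47]; [47, 11]]·[a, b]ᵀ = [-204, -47]ᵀ.
Determinant 281·11 − 47² = 882.
a = ((-204)·11 − 47·(-47))/882 = -5/126; b = (281·(-47) − 47·(-204))/882 = -517/126.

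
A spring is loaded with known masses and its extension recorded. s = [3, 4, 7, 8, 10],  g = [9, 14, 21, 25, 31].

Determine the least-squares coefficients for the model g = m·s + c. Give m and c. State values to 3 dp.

m = 3.012, c = 0.723

From the data, Σs·s = 238, Σs = 32, Σ1 = 5.
Right-hand side: Σs·g = 740, Σg = 100.
Normal equations: [[238, 32]; [32, 5]]·[m, c]ᵀ = [740, 100]ᵀ.
det = 238·5 − 32² = 166.
m = (740·5 − 32·100)/166 = 250/83; c = (238·100 − 32·740)/166 = 60/83.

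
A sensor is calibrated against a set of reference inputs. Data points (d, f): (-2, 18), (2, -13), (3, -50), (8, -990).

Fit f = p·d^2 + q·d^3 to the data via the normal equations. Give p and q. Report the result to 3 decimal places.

Normal-equation sums: Σd^2·d^2 = 4209, Σd^2·d^3 = 33011, Σd^3·d^3 = 263001.
Moment sums: Σd^2·f = -63790, Σd^3·f = -508478.
Eliminating q: 263001·(row 1) − 33011·(row 2) gives 17245088·p = 263001·(-63790) − 33011·(-508478) = 8533468, so p = 2133367/4311272.
Then q = ((-508478) − 33011·(2133367/4311272))/263001 = -8603053/4311272.

p = 0.495, q = -1.995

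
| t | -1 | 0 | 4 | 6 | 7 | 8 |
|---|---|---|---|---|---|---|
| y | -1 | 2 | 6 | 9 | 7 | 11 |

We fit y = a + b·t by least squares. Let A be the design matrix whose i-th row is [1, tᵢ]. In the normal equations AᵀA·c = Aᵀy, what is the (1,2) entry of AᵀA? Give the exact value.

Row 1 ↔ basis 1, column 2 ↔ basis t, so (AᵀA)_{1,2} = Σᵢ t = (1)·(-1) + (1)·(0) + (1)·(4) + (1)·(6) + (1)·(7) + (1)·(8) = 24.

24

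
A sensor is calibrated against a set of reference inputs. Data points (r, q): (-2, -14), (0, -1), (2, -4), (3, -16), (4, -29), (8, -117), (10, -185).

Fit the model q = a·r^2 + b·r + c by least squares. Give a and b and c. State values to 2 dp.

a = -2.00, b = 1.61, c = -1.83

The normal system XᵀX·[a, b, c]ᵀ = Xᵀq is [[14465, 1603, 197]; [1603, 197, 25]; [197, 25, 7]]·[a, b, c]ᵀ = [-26668, -2930, -366]ᵀ.
Solving the 3×3 system (Gaussian elimination) gives a = -16089/8057, b = 12956/8057, c = -14747/8057.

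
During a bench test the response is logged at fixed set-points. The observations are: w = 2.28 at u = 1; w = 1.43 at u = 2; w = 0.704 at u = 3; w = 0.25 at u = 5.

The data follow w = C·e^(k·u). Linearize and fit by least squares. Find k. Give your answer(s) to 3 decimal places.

k = -0.562

Linearized form: ln w = k·u + ln C. From the 4 transformed points,
Σu = 11.0000, Σ(u)² = 39.0000, Σln w = -0.5554, Σu·ln w = -6.4449.
Equations: 39.0000·k + 11.0000·ln C = -6.4449;  11.0000·k + 4·ln C = -0.5554.
Solving (det = 35.0000): k = -0.56200, ln C = 1.40664.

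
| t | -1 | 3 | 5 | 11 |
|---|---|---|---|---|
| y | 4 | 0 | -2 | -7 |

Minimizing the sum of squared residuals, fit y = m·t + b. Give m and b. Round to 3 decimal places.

m = -0.913, b = 2.860

Setting ∂/∂m … = 0 gives: 156·m + 18·b = -91;  18·m + 4·b = -5.
Determinant 156·4 − 18² = 300.
m = ((-91)·4 − 18·(-5))/300 = -137/150; b = (156·(-5) − 18·(-91))/300 = 143/50.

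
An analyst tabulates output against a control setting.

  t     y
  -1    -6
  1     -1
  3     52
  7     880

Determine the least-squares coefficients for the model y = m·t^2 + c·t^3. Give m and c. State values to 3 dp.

m = -3.363, c = 3.046

The normal equations are: 2484·m + 17050·c = 43581;  17050·m + 118380·c = 303249.
(Σt^2·t^2 = 2484, Σt^2·t^3 = 17050, Σt^3·t^3 = 118380, Σt^2·y = 43581, Σt^3·y = 303249.)
Determinant 2484·118380 − 17050² = 3353420.
m = (43581·118380 − 17050·303249)/3353420 = -1127667/335342; c = (2484·303249 − 17050·43581)/3353420 = 5107233/1676710.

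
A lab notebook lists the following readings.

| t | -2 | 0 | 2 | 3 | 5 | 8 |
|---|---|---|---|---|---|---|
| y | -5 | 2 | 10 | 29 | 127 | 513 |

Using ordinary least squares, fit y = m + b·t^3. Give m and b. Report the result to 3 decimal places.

Normal-equation sums: Σ1 = 6, Σt^3 = 664, Σt^3·t^3 = 278626.
And Σy = 676, Σt^3·y = 279434.
So MᵀM·[m, b]ᵀ = Mᵀy: [[6, 664]; [664, 278626]]·[m, b]ᵀ = [676, 279434]ᵀ.
det = 6·278626 − 664² = 1230860.
m = (676·278626 − 664·279434)/1230860 = 140350/61543; b = (6·279434 − 664·676)/1230860 = 61387/61543.

m = 2.281, b = 0.997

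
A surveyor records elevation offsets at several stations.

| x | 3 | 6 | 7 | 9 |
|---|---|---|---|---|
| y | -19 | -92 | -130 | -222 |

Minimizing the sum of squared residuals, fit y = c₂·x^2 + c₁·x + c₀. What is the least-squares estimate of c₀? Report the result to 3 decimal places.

The normal equations are: 10339·c₂ + 1315·c₁ + 175·c₀ = -27835;  1315·c₂ + 175·c₁ + 25·c₀ = -3517;  175·c₂ + 25·c₁ + 4·c₀ = -463.
Row-reducing yields c₂ = -187/60, c₁ = 1061/300, c₀ = -3/2.

c₀ = -1.500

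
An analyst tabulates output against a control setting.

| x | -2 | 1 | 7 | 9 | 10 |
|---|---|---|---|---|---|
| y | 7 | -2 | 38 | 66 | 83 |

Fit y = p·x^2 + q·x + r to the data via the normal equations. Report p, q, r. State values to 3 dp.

Sums needed: Σx^2·x^2 = 18979, Σx^2·x = 2065, Σx^2 = 235, Σx·x = 235, Σx = 25, Σ1 = 5.
For Mᵀy: Σx^2·y = 15534, Σx·y = 1674, Σy = 192.
Inverting the 3×3 Gram matrix, [p, q, r]ᵀ = [1, -8/5, -3/5]ᵀ.

p = 1.000, q = -1.600, r = -0.600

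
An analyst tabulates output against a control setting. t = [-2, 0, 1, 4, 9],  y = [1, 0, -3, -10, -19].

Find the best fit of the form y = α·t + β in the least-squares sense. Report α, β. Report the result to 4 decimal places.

α = -1.9344, β = -1.5574

Forming XᵀX = [[102, 12]; [12, 5]] and Xᵀy = [-216, -31]ᵀ gives XᵀX·[α, β]ᵀ = Xᵀy.
Δ = 102·5 − 12² = 366.
α = ((-216)·5 − 12·(-31))/366 = -118/61; β = (102·(-31) − 12·(-216))/366 = -95/61.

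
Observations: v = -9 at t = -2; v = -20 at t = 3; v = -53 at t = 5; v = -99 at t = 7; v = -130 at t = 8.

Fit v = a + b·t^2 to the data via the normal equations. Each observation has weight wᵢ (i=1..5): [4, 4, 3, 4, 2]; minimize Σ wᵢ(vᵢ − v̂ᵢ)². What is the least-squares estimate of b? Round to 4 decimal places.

b = -1.9995

Entries of AᵀWA: Σwᵢ·1 = 17, Σwᵢ·t^2 = 451, Σwᵢ·t^2·t^2 = 20059.
And Σwᵢ·v = -931, Σwᵢ·t^2·v = -40883.
Normal equations: [[17, 451]; [451, 20059]]·[a, b]ᵀ = [-931, -40883]ᵀ.
Eliminating b: 20059·(row 1) − 451·(row 2) gives 137602·a = 20059·(-931) − 451·(-40883) = -236696, so a = -118348/68801.
Then b = ((-40883) − 451·(-118348/68801))/20059 = -137565/68801.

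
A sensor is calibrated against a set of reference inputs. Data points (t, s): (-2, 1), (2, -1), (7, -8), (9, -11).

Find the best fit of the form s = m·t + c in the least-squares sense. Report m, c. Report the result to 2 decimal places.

m = -1.12, c = -0.26

Forming AᵀA = [[138, 16]; [16, 4]] and Aᵀs = [-159, -19]ᵀ gives AᵀA·[m, c]ᵀ = Aᵀs.
Eliminating c: 4·(row 1) − 16·(row 2) gives 296·m = 4·(-159) − 16·(-19) = -332, so m = -83/74.
Then c = ((-19) − 16·(-83/74))/4 = -39/148.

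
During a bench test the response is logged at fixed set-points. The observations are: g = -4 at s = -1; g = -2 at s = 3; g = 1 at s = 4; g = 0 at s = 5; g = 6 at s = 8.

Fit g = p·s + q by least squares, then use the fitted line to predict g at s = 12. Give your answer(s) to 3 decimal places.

ĝ = 9.051

The normal system MᵀM·[p, q]ᵀ = Mᵀg is [[115, 19]; [19, 5]]·[p, q]ᵀ = [50, 1]ᵀ.
det = 115·5 − 19² = 214.
p = (50·5 − 19·1)/214 = 231/214; q = (115·1 − 19·50)/214 = -835/214.
At s = 12: ĝ = (231/214)·(12) + (-835/214)·(1) = 1937/214.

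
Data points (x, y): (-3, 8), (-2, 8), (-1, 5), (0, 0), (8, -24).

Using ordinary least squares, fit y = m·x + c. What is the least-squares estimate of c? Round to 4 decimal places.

c = 0.6218

Sums needed: Σx·x = 78, Σx = 2, Σ1 = 5.
And Σx·y = -237, Σy = -3.
So AᵀA·[m, c]ᵀ = Aᵀy: [[78, 2]; [2, 5]]·[m, c]ᵀ = [-237, -3]ᵀ.
Eliminating c: 5·(row 1) − 2·(row 2) gives 386·m = 5·(-237) − 2·(-3) = -1179, so m = -1179/386.
Then c = ((-3) − 2·(-1179/386))/5 = 120/193.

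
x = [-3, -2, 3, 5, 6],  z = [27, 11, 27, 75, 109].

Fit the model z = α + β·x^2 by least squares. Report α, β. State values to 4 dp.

The normal system AᵀA·[α, β]ᵀ = Aᵀz is [[5, 83]; [83, 2099]]·[α, β]ᵀ = [249, 6329]ᵀ.
det = 5·2099 − 83² = 3606.
α = (249·2099 − 83·6329)/3606 = -1328/1803; β = (5·6329 − 83·249)/3606 = 5489/1803.

α = -0.7366, β = 3.0444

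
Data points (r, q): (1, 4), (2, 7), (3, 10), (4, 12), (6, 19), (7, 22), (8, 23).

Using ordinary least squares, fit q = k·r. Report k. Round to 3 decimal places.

k = 3.061

Sums needed: Σr·r = 179.
Moment sums: Σr·q = 548.
AᵀA·[k]ᵀ = Aᵀq becomes [[179]]·[k]ᵀ = [548]ᵀ.
k = 548/179 = 3.06145.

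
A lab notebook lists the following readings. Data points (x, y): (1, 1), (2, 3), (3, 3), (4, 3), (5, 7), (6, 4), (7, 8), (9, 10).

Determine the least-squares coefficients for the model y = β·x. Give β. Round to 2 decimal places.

AᵀA·[β]ᵀ = Aᵀy reads: 221·β = 233.
β = 233/221 = 1.0543.

β = 1.05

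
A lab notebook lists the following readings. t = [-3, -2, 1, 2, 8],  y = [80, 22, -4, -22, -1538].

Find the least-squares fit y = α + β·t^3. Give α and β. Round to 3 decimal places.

From the data, Σ1 = 5, Σt^3 = 486, Σt^3·t^3 = 263002.
For Aᵀy: Σy = -1462, Σt^3·y = -789972.
So AᵀA·[α, β]ᵀ = Aᵀy: [[5, 486]; [486, 263002]]·[α, β]ᵀ = [-1462, -789972]ᵀ.
Eliminating β: 263002·(row 1) − 486·(row 2) gives 1078814·α = 263002·(-1462) − 486·(-789972) = -582532, so α = -291266/539407.
Then β = ((-789972) − 486·(-291266/539407))/263002 = -1619664/539407.

α = -0.540, β = -3.003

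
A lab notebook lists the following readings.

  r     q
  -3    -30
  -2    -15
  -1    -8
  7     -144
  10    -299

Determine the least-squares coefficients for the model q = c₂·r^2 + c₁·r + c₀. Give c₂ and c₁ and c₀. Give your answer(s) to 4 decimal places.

c₂ = -3.0319, c₁ = 0.6965, c₀ = -1.8917

Forming AᵀA = [[12499, 1307, 163]; [1307, 163, 11]; [163, 11, 5]] and Aᵀq = [-37294, -3870, -496]ᵀ gives AᵀA·[c₂, c₁, c₀]ᵀ = Aᵀq.
Solving the 3×3 system (Gaussian elimination) gives c₂ = -5794/1911, c₁ = 1331/1911, c₀ = -1205/637.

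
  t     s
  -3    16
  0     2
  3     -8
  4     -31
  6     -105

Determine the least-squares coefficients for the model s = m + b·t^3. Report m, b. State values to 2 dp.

Normal-equation sums: Σ1 = 5, Σt^3 = 280, Σt^3·t^3 = 52210.
Moment sums: Σs = -126, Σt^3·s = -25312.
Δ = 5·52210 − 280² = 182650.
m = ((-126)·52210 − 280·(-25312))/182650 = 10178/3653; b = (5·(-25312) − 280·(-126))/182650 = -9128/18265.

m = 2.79, b = -0.50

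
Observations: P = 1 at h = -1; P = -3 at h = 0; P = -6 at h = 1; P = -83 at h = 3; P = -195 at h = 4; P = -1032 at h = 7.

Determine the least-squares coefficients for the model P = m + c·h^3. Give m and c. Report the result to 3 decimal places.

The normal system AᵀA·[m, c]ᵀ = AᵀP is [[6, 434]; [434, 122476]]·[m, c]ᵀ = [-1318, -368704]ᵀ.
Determinant 6·122476 − 434² = 546500.
m = ((-1318)·122476 − 434·(-368704))/546500 = -351458/136625; c = (6·(-368704) − 434·(-1318))/546500 = -410053/136625.

m = -2.572, c = -3.001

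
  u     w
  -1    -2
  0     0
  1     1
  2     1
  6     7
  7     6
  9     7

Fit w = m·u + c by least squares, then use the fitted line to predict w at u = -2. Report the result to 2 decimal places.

Normal-equation sums: Σu·u = 172, Σu = 24, Σ1 = 7.
And Σu·w = 152, Σw = 20.
Determinant 172·7 − 24² = 628.
m = (152·7 − 24·20)/628 = 146/157; c = (172·20 − 24·152)/628 = -52/157.
At u = -2: ŵ = (146/157)·(-2) + (-52/157)·(1) = -344/157.

ŵ = -2.19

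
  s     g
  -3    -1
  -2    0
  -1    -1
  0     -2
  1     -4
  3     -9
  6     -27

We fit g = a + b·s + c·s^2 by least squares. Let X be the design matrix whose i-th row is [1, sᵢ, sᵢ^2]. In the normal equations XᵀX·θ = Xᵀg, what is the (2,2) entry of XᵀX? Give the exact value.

Row 2 ↔ basis s, column 2 ↔ basis s, so (XᵀX)_{2,2} = Σᵢ (s)·(s) = (-3)·(-3) + (-2)·(-2) + (-1)·(-1) + (0)·(0) + (1)·(1) + (3)·(3) + (6)·(6) = 60.

60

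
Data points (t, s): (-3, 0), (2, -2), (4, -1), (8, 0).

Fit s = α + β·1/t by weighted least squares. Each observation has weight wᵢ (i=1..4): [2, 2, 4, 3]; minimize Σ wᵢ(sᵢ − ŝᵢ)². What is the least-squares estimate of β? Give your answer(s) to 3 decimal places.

Sums needed: Σwᵢ·1 = 11, Σwᵢ·1/t = 41/24, Σwᵢ·1/t·1/t = 587/576.
Moment sums: Σwᵢ·s = -8, Σwᵢ·1/t·s = -3.
So XᵀWX·[α, β]ᵀ = XᵀWs: [[11, 41/24]; [41/24, 587/576]]·[α, β]ᵀ = [-8, -3]ᵀ.
Determinant 11·(587/576) − (41/24)² = 199/24.
α = ((-8)·(587/576) − (41/24)·(-3))/(199/24) = -218/597; β = (11·(-3) − (41/24)·(-8))/(199/24) = -464/199.

β = -2.332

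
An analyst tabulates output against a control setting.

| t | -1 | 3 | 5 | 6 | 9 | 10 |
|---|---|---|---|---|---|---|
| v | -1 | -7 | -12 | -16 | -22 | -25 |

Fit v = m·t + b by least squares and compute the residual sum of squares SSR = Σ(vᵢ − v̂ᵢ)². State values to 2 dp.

The normal system AᵀA·[m, b]ᵀ = Aᵀv is [[252, 32]; [32, 6]]·[m, b]ᵀ = [-624, -83]ᵀ.
Eliminating b: 6·(row 1) − 32·(row 2) gives 488·m = 6·(-624) − 32·(-83) = -1088, so m = -136/61.
Then b = ((-83) − 32·(-136/61))/6 = -237/122.
Residuals: -157/122, 199/122, 133/122, -83/122, 1/122, -93/122; SSR = 799/122.

SSR = 6.55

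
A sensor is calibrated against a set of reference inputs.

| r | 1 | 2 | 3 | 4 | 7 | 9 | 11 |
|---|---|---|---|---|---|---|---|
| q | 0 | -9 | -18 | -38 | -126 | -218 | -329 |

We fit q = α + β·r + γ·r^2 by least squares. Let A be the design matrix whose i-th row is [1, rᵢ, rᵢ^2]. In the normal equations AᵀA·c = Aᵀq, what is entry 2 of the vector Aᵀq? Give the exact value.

-6687

Entry 2 ↔ basis r, so (Aᵀq)_{2} = Σᵢ (r)·qᵢ = (1)·(0) + (2)·(-9) + (3)·(-18) + (4)·(-38) + (7)·(-126) + (9)·(-218) + (11)·(-329) = -6687.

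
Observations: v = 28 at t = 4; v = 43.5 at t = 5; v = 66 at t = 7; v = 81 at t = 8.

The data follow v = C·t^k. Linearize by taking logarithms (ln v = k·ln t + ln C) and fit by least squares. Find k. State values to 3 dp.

Let Y = ln v. Fitting Y = k·ln t + ln C by least squares:
Σln t = 7.0211, Σ(ln t)² = 12.6227, Σln v = 15.6891, Σln t·ln v = 27.9821.
Equations: 12.6227·k + 7.0211·ln C = 27.9821;  7.0211·k + 4·ln C = 15.6891.
Slope k = (n·Σln t·ln v − Σln t·Σln v)/(n·Σ(ln t)² − (Σln t)²) = (4·27.9821 − 7.0211·15.6891)/1.1954 = 1.48428; ln C = (Σln v − k·Σln t)/n = 1.31695.

k = 1.484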